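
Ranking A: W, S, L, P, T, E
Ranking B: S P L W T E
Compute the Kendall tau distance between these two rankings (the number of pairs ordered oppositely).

4

Assign each item its position (1..6) in the first ordering, then rewrite the second ordering as that position sequence:
positions: W→1, S→2, L→3, P→4, T→5, E→6
second ordering as positions: [2, 4, 3, 1, 5, 6]
Discordant pairs = inversions in this position sequence.
2: 1 → 1
4: 3, 1 → 2
3: 1 → 1
1: 0
5: 0
6: 0
Total: 1 + 2 + 1 + 0 + 0 + 0 = 4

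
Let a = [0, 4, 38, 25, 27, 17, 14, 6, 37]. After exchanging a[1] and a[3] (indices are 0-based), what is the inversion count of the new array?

Positions 1 and 3 hold 4 and 25; after swapping, the array is [0, 25, 38, 4, 27, 17, 14, 6, 37].
For each element, count later entries that are smaller:
0 → none → 0
25 → 4, 17, 14, 6 → 4
38 → 4, 27, 17, 14, 6, 37 → 6
4 → none → 0
27 → 17, 14, 6 → 3
17 → 14, 6 → 2
14 → 6 → 1
6 → none → 0
37 → none → 0
Sum: 0 + 4 + 6 + 0 + 3 + 2 + 1 + 0 + 0 = 16

Inversions: 16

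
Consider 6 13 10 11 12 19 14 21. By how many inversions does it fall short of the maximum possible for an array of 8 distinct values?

Maximum inversions for 8 distinct elements is C(8, 2) = 8·7/2 = 28.
Current inversions — for each element, count later smaller elements:
6: 0
13: 3
10: 0
11: 0
12: 0
19: 1
14: 0
21: 0
Current total: 0 + 3 + 0 + 0 + 0 + 1 + 0 + 0 = 4
Shortfall: 28 − 4 = 24

24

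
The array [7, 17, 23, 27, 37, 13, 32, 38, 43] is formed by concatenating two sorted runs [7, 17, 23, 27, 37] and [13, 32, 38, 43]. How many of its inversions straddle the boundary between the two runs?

5 split inversions

Count, for every r in R, how many entries of L exceed r:
r = 13: 17, 23, 27, 37 → 4
r = 32: 37 → 1
r = 38: none → 0
r = 43: none → 0
Cross-inversions: 4 + 1 + 0 + 0 = 5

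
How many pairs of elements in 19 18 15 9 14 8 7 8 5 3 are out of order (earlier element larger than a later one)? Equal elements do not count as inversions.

42

Count, for each position, how many later elements it exceeds:
19 → 18, 15, 9, 14, 8, 7, 8, 5, 3 → 9
18 → 15, 9, 14, 8, 7, 8, 5, 3 → 8
15 → 9, 14, 8, 7, 8, 5, 3 → 7
9 → 8, 7, 8, 5, 3 → 5
14 → 8, 7, 8, 5, 3 → 5
8 → 7, 5, 3 → 3
7 → 5, 3 → 2
8 → 5, 3 → 2
5 → 3 → 1
3 → none → 0
Sum: 9 + 8 + 7 + 5 + 5 + 3 + 2 + 2 + 1 + 0 = 42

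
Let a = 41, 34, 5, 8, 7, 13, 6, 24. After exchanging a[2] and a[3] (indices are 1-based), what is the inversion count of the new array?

16 inversions

Positions 2 and 3 hold 34 and 5; after swapping, the array is [41, 5, 34, 8, 7, 13, 6, 24].
Sweep left to right; for each value list the smaller values that follow it:
41: 7
5: 0
34: 5
8: 2
7: 1
13: 1
6: 0
24: 0
Sum: 7 + 0 + 5 + 2 + 1 + 1 + 0 + 0 = 16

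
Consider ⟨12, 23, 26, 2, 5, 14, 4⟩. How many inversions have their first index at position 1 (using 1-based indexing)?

3

The element at index 1 is 12.
Elements after it: 23, 26, 2, 5, 14, 4
Those smaller than 12: 2, 5, 4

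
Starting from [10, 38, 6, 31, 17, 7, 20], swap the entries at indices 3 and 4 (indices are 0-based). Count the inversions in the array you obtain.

10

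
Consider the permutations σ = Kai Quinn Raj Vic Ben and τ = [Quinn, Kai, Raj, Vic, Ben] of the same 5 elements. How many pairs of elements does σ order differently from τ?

Assign each item its position (1..5) in the first ordering, then rewrite the second ordering as that position sequence:
positions: Kai→1, Quinn→2, Raj→3, Vic→4, Ben→5
second ordering as positions: [2, 1, 3, 4, 5]
Discordant pairs = inversions in this position sequence.
2: 1 → 1
1: 0
3: 0
4: 0
5: 0
Total: 1 + 0 + 0 + 0 + 0 = 1

1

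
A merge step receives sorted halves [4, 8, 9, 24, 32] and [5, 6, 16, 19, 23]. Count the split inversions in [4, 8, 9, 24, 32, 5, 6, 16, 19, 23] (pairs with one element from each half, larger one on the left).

There are 14 cross-inversions.

Count, for every r in R, how many entries of L exceed r:
r = 5: 8, 9, 24, 32 → 4
r = 6: 8, 9, 24, 32 → 4
r = 16: 24, 32 → 2
r = 19: 24, 32 → 2
r = 23: 24, 32 → 2
Cross-inversions: 4 + 4 + 2 + 2 + 2 = 14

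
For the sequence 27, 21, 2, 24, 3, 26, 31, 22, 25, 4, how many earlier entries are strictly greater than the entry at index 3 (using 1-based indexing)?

2 such elements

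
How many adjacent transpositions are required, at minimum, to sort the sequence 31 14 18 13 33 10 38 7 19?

20

Each adjacent swap fixes exactly one inversion, so the minimum swap count equals the number of inversions.
Count inversions — for each element, later elements that are smaller:
31: 14, 18, 13, 10, 7, 19 → 6
14: 13, 10, 7 → 3
18: 13, 10, 7 → 3
13: 10, 7 → 2
33: 10, 7, 19 → 3
10: 7 → 1
38: 7, 19 → 2
7: none → 0
19: none → 0
Total inversions: 6 + 3 + 3 + 2 + 3 + 1 + 2 + 0 + 0 = 20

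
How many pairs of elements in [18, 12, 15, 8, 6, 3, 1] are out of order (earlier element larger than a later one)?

20

For each element, count later entries that are smaller:
18 → 12, 15, 8, 6, 3, 1 → 6
12 → 8, 6, 3, 1 → 4
15 → 8, 6, 3, 1 → 4
8 → 6, 3, 1 → 3
6 → 3, 1 → 2
3 → 1 → 1
1 → none → 0
Sum: 6 + 4 + 4 + 3 + 2 + 1 + 0 = 20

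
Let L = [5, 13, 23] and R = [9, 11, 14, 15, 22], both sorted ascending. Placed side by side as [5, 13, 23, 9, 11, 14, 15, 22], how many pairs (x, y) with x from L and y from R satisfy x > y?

7

For each element r of the right run, count left-run elements greater than r:
r = 9: 13, 23 → 2
r = 11: 13, 23 → 2
r = 14: 23 → 1
r = 15: 23 → 1
r = 22: 23 → 1
Cross-inversions: 2 + 2 + 1 + 1 + 1 = 7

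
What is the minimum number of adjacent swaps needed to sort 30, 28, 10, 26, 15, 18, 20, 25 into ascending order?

The minimum number of adjacent swaps to sort an array equals its inversion count, since every such swap removes exactly one inversion.
Count inversions — for each element, later elements that are smaller:
30: 28, 10, 26, 15, 18, 20, 25 → 7
28: 10, 26, 15, 18, 20, 25 → 6
10: none → 0
26: 15, 18, 20, 25 → 4
15: none → 0
18: none → 0
20: none → 0
25: none → 0
Total inversions: 7 + 6 + 0 + 4 + 0 + 0 + 0 + 0 = 17

17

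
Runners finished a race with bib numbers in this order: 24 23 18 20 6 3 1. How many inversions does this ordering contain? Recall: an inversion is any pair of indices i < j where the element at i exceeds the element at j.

Element-by-element contributions:
24: 6
23: 5
18: 3
20: 3
6: 2
3: 1
1: 0
Sum: 6 + 5 + 3 + 3 + 2 + 1 + 0 = 20

20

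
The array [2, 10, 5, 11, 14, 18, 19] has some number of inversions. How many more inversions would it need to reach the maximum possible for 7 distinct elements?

20

Maximum inversions for 7 distinct elements is C(7, 2) = 7·6/2 = 21.
Current inversions — for each element, count later smaller elements:
2: 0
10: 1
5: 0
11: 0
14: 0
18: 0
19: 0
Current total: 0 + 1 + 0 + 0 + 0 + 0 + 0 = 1
Shortfall: 21 − 1 = 20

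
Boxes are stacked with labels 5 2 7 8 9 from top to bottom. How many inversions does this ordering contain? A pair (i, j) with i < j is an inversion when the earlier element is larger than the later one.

For each element, count later entries that are smaller:
5: 1
2: 0
7: 0
8: 0
9: 0
Sum: 1 + 0 + 0 + 0 + 0 = 1

Out-of-order pairs: 1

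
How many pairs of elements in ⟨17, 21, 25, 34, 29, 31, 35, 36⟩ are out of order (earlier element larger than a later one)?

Element-by-element contributions:
17 → none → 0
21 → none → 0
25 → none → 0
34 → 29, 31 → 2
29 → none → 0
31 → none → 0
35 → none → 0
36 → none → 0
Sum: 0 + 0 + 0 + 2 + 0 + 0 + 0 + 0 = 2

2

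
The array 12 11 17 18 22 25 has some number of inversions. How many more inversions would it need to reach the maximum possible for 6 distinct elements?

Maximum inversions for 6 distinct elements is C(6, 2) = 6·5/2 = 15.
Current inversions — for each element, count later smaller elements:
12: 1
11: 0
17: 0
18: 0
22: 0
25: 0
Current total: 1 + 0 + 0 + 0 + 0 + 0 = 1
Shortfall: 15 − 1 = 14

14 inversions short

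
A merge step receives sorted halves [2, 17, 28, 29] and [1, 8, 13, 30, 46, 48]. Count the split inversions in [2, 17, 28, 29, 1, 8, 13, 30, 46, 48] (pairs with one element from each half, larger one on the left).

Take each right-half value and tally the left-half values above it:
r = 1: 2, 17, 28, 29 → 4
r = 8: 17, 28, 29 → 3
r = 13: 17, 28, 29 → 3
r = 30: none → 0
r = 46: none → 0
r = 48: none → 0
Cross-inversions: 4 + 3 + 3 + 0 + 0 + 0 = 10

Split inversions: 10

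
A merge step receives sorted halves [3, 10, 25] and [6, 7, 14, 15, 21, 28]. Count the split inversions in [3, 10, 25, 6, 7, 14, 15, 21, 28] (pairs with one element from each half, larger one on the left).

7

Count, for every r in R, how many entries of L exceed r:
r = 6: 10, 25 → 2
r = 7: 10, 25 → 2
r = 14: 25 → 1
r = 15: 25 → 1
r = 21: 25 → 1
r = 28: none → 0
Cross-inversions: 2 + 2 + 1 + 1 + 1 + 0 = 7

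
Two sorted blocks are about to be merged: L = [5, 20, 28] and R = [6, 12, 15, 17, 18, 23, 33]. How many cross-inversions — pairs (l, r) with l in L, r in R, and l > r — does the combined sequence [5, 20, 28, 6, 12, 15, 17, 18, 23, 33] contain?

For each element r of the right run, count left-run elements greater than r:
r = 6: 20, 28 → 2
r = 12: 20, 28 → 2
r = 15: 20, 28 → 2
r = 17: 20, 28 → 2
r = 18: 20, 28 → 2
r = 23: 28 → 1
r = 33: none → 0
Cross-inversions: 2 + 2 + 2 + 2 + 2 + 1 + 0 = 11

11 split inversions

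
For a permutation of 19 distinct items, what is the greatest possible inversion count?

171

The maximum occurs when the array is in strictly decreasing order: every one of the C(19, 2) pairs is inverted.
C(19, 2) = 19·18/2 = 171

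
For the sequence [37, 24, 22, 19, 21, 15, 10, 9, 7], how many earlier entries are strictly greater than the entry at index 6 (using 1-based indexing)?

The element at index 6 is 15.
Elements before it: 37, 24, 22, 19, 21
Those larger than 15: 37, 24, 22, 19, 21

5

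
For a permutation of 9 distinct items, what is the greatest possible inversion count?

36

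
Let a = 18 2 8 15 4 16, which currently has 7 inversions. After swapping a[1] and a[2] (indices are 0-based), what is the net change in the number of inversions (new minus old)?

Positions 1 and 2 hold 2 and 8; after swapping, the array is [18, 8, 2, 15, 4, 16].
Element-by-element contributions:
18: 5
8: 2
2: 0
15: 1
4: 0
16: 0
Sum: 5 + 2 + 0 + 1 + 0 + 0 = 8
Change: 8 − 7 = +1

+1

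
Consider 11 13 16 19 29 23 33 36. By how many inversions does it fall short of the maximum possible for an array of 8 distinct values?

Maximum inversions for 8 distinct elements is C(8, 2) = 8·7/2 = 28.
Current inversions — for each element, count later smaller elements:
11: 0
13: 0
16: 0
19: 0
29: 1
23: 0
33: 0
36: 0
Current total: 0 + 0 + 0 + 0 + 1 + 0 + 0 + 0 = 1
Shortfall: 28 − 1 = 27

27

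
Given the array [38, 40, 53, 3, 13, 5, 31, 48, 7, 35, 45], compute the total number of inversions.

For each element, count later entries that are smaller:
38: 6
40: 6
53: 8
3: 0
13: 2
5: 0
31: 1
48: 3
7: 0
35: 0
45: 0
Sum: 6 + 6 + 8 + 0 + 2 + 0 + 1 + 3 + 0 + 0 + 0 = 26

Inversions: 26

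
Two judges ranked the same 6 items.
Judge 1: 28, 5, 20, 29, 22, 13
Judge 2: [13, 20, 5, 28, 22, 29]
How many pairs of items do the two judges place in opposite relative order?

Assign each item its position (1..6) in the first ordering, then rewrite the second ordering as that position sequence:
positions: 28→1, 5→2, 20→3, 29→4, 22→5, 13→6
second ordering as positions: [6, 3, 2, 1, 5, 4]
Discordant pairs = inversions in this position sequence.
6: 3, 2, 1, 5, 4 → 5
3: 2, 1 → 2
2: 1 → 1
1: 0
5: 4 → 1
4: 0
Total: 5 + 2 + 1 + 0 + 1 + 0 = 9

9 discordant pairs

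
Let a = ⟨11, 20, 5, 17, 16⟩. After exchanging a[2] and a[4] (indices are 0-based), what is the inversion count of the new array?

6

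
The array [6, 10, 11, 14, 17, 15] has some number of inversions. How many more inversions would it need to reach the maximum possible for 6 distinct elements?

Maximum inversions for 6 distinct elements is C(6, 2) = 6·5/2 = 15.
Current inversions — for each element, count later smaller elements:
6: 0
10: 0
11: 0
14: 0
17: 1
15: 0
Current total: 0 + 0 + 0 + 0 + 1 + 0 = 1
Shortfall: 15 − 1 = 14

14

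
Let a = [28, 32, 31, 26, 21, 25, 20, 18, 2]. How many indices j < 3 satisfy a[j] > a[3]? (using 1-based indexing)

1

The element at index 3 is 31.
Elements before it: 28, 32
Those larger than 31: 32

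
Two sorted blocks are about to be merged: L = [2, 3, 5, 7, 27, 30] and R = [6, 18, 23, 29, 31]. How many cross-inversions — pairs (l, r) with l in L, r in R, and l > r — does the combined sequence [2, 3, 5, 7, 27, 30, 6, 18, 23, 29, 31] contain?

For each element r of the right run, count left-run elements greater than r:
r = 6: 7, 27, 30 → 3
r = 18: 27, 30 → 2
r = 23: 27, 30 → 2
r = 29: 30 → 1
r = 31: none → 0
Cross-inversions: 3 + 2 + 2 + 1 + 0 = 8

8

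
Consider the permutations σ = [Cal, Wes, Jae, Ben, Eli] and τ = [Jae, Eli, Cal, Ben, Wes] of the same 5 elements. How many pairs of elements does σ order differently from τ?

Assign each item its position (1..5) in the first ordering, then rewrite the second ordering as that position sequence:
positions: Cal→1, Wes→2, Jae→3, Ben→4, Eli→5
second ordering as positions: [3, 5, 1, 4, 2]
Discordant pairs = inversions in this position sequence.
3: 1, 2 → 2
5: 1, 4, 2 → 3
1: 0
4: 2 → 1
2: 0
Total: 2 + 3 + 0 + 1 + 0 = 6

6 discordant pairs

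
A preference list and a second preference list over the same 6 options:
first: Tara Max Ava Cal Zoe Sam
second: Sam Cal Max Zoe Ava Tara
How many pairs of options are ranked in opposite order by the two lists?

Assign each item its position (1..6) in the first ordering, then rewrite the second ordering as that position sequence:
positions: Tara→1, Max→2, Ava→3, Cal→4, Zoe→5, Sam→6
second ordering as positions: [6, 4, 2, 5, 3, 1]
Discordant pairs = inversions in this position sequence.
6: 4, 2, 5, 3, 1 → 5
4: 2, 3, 1 → 3
2: 1 → 1
5: 3, 1 → 2
3: 1 → 1
1: 0
Total: 5 + 3 + 1 + 2 + 1 + 0 = 12

Pairs: 12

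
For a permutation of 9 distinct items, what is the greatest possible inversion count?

A reversed (strictly descending) arrangement makes every pair an inversion, giving C(9, 2) inversions.
C(9, 2) = 9·8/2 = 36

Inversions: 36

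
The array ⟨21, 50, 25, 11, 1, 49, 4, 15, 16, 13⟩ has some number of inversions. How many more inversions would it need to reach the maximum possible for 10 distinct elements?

17 inversions short

Maximum inversions for 10 distinct elements is C(10, 2) = 10·9/2 = 45.
Current inversions — for each element, count later smaller elements:
21: 6
50: 8
25: 6
11: 2
1: 0
49: 4
4: 0
15: 1
16: 1
13: 0
Current total: 6 + 8 + 6 + 2 + 0 + 4 + 0 + 1 + 1 + 0 = 28
Shortfall: 45 − 28 = 17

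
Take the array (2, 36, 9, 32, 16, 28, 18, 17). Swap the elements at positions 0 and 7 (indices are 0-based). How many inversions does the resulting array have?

Positions 0 and 7 hold 2 and 17; after swapping, the array is [17, 36, 9, 32, 16, 28, 18, 2].
Element-by-element contributions:
17: 3
36: 6
9: 1
32: 4
16: 1
28: 2
18: 1
2: 0
Sum: 3 + 6 + 1 + 4 + 1 + 2 + 1 + 0 = 18

18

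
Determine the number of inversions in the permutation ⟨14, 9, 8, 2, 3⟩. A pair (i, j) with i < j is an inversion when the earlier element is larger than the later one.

9

Inversion pairs (indices are 0-based):
(0,1): 14 > 9
(0,2): 14 > 8
(0,3): 14 > 2
(0,4): 14 > 3
(1,2): 9 > 8
(1,3): 9 > 2
(1,4): 9 > 3
(2,3): 8 > 2
(2,4): 8 > 3
That's 9 pairs.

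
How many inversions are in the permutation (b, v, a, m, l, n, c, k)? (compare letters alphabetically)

Count, for each position, how many later elements it exceeds:
b → a → 1
v → a, m, l, n, c, k → 6
a → none → 0
m → l, c, k → 3
l → c, k → 2
n → c, k → 2
c → none → 0
k → none → 0
Sum: 1 + 6 + 0 + 3 + 2 + 2 + 0 + 0 = 14

14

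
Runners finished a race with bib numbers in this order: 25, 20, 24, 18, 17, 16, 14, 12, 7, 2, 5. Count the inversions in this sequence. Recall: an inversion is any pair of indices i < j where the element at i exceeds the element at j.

53

Element-by-element contributions:
25: 10
20: 8
24: 8
18: 7
17: 6
16: 5
14: 4
12: 3
7: 2
2: 0
5: 0
Sum: 10 + 8 + 8 + 7 + 6 + 5 + 4 + 3 + 2 + 0 + 0 = 53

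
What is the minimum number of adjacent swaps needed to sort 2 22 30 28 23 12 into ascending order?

The minimum number of adjacent swaps to sort an array equals its inversion count, since every such swap removes exactly one inversion.
Count inversions — for each element, later elements that are smaller:
2: none → 0
22: 12 → 1
30: 28, 23, 12 → 3
28: 23, 12 → 2
23: 12 → 1
12: none → 0
Total inversions: 0 + 1 + 3 + 2 + 1 + 0 = 7

7 adjacent swaps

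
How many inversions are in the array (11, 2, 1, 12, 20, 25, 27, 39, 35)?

Sweep left to right; for each value list the smaller values that follow it:
11 → 2, 1 → 2
2 → 1 → 1
1 → none → 0
12 → none → 0
20 → none → 0
25 → none → 0
27 → none → 0
39 → 35 → 1
35 → none → 0
Sum: 2 + 1 + 0 + 0 + 0 + 0 + 0 + 1 + 0 = 4

4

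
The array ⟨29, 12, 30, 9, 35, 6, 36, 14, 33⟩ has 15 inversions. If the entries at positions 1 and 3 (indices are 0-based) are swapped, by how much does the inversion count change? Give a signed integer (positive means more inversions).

Positions 1 and 3 hold 12 and 9; after swapping, the array is [29, 9, 30, 12, 35, 6, 36, 14, 33].
For each element, count later entries that are smaller:
29 → 9, 12, 6, 14 → 4
9 → 6 → 1
30 → 12, 6, 14 → 3
12 → 6 → 1
35 → 6, 14, 33 → 3
6 → none → 0
36 → 14, 33 → 2
14 → none → 0
33 → none → 0
Sum: 4 + 1 + 3 + 1 + 3 + 0 + 2 + 0 + 0 = 14
Change: 14 − 15 = -1

-1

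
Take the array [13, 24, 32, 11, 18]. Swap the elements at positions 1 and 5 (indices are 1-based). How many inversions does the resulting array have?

Positions 1 and 5 hold 13 and 18; after swapping, the array is [18, 24, 32, 11, 13].
Sweep left to right; for each value list the smaller values that follow it:
18: 2
24: 2
32: 2
11: 0
13: 0
Sum: 2 + 2 + 2 + 0 + 0 = 6

6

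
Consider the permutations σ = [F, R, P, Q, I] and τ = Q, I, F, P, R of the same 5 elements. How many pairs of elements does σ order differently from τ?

Assign each item its position (1..5) in the first ordering, then rewrite the second ordering as that position sequence:
positions: F→1, R→2, P→3, Q→4, I→5
second ordering as positions: [4, 5, 1, 3, 2]
Discordant pairs = inversions in this position sequence.
4: 1, 3, 2 → 3
5: 1, 3, 2 → 3
1: 0
3: 2 → 1
2: 0
Total: 3 + 3 + 0 + 1 + 0 = 7

7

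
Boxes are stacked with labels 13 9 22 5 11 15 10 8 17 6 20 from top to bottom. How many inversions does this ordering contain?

Sweep left to right; for each value list the smaller values that follow it:
13 → 9, 5, 11, 10, 8, 6 → 6
9 → 5, 8, 6 → 3
22 → 5, 11, 15, 10, 8, 17, 6, 20 → 8
5 → none → 0
11 → 10, 8, 6 → 3
15 → 10, 8, 6 → 3
10 → 8, 6 → 2
8 → 6 → 1
17 → 6 → 1
6 → none → 0
20 → none → 0
Sum: 6 + 3 + 8 + 0 + 3 + 3 + 2 + 1 + 1 + 0 + 0 = 27

27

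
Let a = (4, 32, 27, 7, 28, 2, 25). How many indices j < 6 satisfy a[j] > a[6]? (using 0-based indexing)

3

The element at index 6 is 25.
Elements before it: 4, 32, 27, 7, 28, 2
Those larger than 25: 32, 27, 28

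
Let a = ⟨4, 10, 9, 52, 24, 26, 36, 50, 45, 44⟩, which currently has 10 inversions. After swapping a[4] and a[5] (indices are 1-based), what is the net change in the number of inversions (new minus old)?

Positions 4 and 5 hold 52 and 24; after swapping, the array is [4, 10, 9, 24, 52, 26, 36, 50, 45, 44].
Sweep left to right; for each value list the smaller values that follow it:
4: 0
10: 1
9: 0
24: 0
52: 5
26: 0
36: 0
50: 2
45: 1
44: 0
Sum: 0 + 1 + 0 + 0 + 5 + 0 + 0 + 2 + 1 + 0 = 9
Change: 9 − 10 = -1

-1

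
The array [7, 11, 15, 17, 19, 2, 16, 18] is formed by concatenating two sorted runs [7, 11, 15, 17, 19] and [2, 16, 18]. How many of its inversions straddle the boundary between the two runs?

8 cross-inversions

For each element r of the right run, count left-run elements greater than r:
r = 2: 7, 11, 15, 17, 19 → 5
r = 16: 17, 19 → 2
r = 18: 19 → 1
Cross-inversions: 5 + 2 + 1 = 8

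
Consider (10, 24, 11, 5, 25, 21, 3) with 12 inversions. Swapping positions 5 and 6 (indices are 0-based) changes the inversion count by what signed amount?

-1

Positions 5 and 6 hold 21 and 3; after swapping, the array is [10, 24, 11, 5, 25, 3, 21].
Sweep left to right; for each value list the smaller values that follow it:
10 → 5, 3 → 2
24 → 11, 5, 3, 21 → 4
11 → 5, 3 → 2
5 → 3 → 1
25 → 3, 21 → 2
3 → none → 0
21 → none → 0
Sum: 2 + 4 + 2 + 1 + 2 + 0 + 0 = 11
Change: 11 − 12 = -1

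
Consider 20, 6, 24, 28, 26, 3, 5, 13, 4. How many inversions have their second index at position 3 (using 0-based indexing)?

The element at index 3 is 28.
Elements before it: 20, 6, 24
None of them are larger than 28.

0 such elements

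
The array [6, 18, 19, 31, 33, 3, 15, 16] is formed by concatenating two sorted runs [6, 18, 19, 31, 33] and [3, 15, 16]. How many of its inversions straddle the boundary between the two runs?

Take each right-half value and tally the left-half values above it:
r = 3: 6, 18, 19, 31, 33 → 5
r = 15: 18, 19, 31, 33 → 4
r = 16: 18, 19, 31, 33 → 4
Cross-inversions: 5 + 4 + 4 = 13

13 cross-inversions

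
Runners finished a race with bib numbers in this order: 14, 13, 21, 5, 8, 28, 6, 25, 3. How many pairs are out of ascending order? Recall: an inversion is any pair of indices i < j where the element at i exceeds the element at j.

21

Count, for each position, how many later elements it exceeds:
14: 5
13: 4
21: 4
5: 1
8: 2
28: 3
6: 1
25: 1
3: 0
Sum: 5 + 4 + 4 + 1 + 2 + 3 + 1 + 1 + 0 = 21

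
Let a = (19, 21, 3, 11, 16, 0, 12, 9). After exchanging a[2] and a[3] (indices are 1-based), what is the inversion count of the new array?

18

Positions 2 and 3 hold 21 and 3; after swapping, the array is [19, 3, 21, 11, 16, 0, 12, 9].
Element-by-element contributions:
19: 6
3: 1
21: 5
11: 2
16: 3
0: 0
12: 1
9: 0
Sum: 6 + 1 + 5 + 2 + 3 + 0 + 1 + 0 = 18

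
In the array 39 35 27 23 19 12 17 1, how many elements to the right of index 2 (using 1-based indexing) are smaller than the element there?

6 such elements

The element at index 2 is 35.
Elements after it: 27, 23, 19, 12, 17, 1
Those smaller than 35: 27, 23, 19, 12, 17, 1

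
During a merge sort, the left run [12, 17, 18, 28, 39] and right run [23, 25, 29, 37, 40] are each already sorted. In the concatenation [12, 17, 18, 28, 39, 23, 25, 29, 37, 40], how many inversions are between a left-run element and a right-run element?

Split inversions: 6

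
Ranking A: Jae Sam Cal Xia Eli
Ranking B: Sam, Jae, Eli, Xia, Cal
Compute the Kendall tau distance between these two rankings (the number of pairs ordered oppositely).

There are 4 discordant pairs.

Assign each item its position (1..5) in the first ordering, then rewrite the second ordering as that position sequence:
positions: Jae→1, Sam→2, Cal→3, Xia→4, Eli→5
second ordering as positions: [2, 1, 5, 4, 3]
Discordant pairs = inversions in this position sequence.
2: 1 → 1
1: 0
5: 4, 3 → 2
4: 3 → 1
3: 0
Total: 1 + 0 + 2 + 1 + 0 = 4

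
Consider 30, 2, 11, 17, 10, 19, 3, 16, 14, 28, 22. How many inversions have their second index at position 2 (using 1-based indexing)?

1 such element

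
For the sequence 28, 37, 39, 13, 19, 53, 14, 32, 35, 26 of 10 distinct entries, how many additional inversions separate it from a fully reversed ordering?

22 inversions short

Maximum inversions for 10 distinct elements is C(10, 2) = 10·9/2 = 45.
Current inversions — for each element, count later smaller elements:
28: 4
37: 6
39: 6
13: 0
19: 1
53: 4
14: 0
32: 1
35: 1
26: 0
Current total: 4 + 6 + 6 + 0 + 1 + 4 + 0 + 1 + 1 + 0 = 23
Shortfall: 45 − 23 = 22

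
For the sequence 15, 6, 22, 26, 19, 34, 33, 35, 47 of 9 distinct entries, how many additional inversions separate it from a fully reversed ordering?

Maximum inversions for 9 distinct elements is C(9, 2) = 9·8/2 = 36.
Current inversions — for each element, count later smaller elements:
15: 1
6: 0
22: 1
26: 1
19: 0
34: 1
33: 0
35: 0
47: 0
Current total: 1 + 0 + 1 + 1 + 0 + 1 + 0 + 0 + 0 = 4
Shortfall: 36 − 4 = 32

32 inversions short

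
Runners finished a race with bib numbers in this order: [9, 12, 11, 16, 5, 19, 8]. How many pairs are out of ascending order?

10 inversions

Element-by-element contributions:
9: 2
12: 3
11: 2
16: 2
5: 0
19: 1
8: 0
Sum: 2 + 3 + 2 + 2 + 0 + 1 + 0 = 10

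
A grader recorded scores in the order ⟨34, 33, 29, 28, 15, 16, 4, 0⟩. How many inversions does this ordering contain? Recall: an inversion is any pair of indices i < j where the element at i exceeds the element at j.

There are 27 inversions.

Element-by-element contributions:
34: 7
33: 6
29: 5
28: 4
15: 2
16: 2
4: 1
0: 0
Sum: 7 + 6 + 5 + 4 + 2 + 2 + 1 + 0 = 27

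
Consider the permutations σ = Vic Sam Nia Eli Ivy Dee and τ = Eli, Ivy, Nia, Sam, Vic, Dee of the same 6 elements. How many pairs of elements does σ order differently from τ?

9 discordant pairs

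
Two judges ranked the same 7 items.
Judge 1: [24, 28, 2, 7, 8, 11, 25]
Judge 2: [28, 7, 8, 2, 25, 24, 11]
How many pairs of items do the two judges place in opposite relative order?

Discordant pairs: 8

Assign each item its position (1..7) in the first ordering, then rewrite the second ordering as that position sequence:
positions: 24→1, 28→2, 2→3, 7→4, 8→5, 11→6, 25→7
second ordering as positions: [2, 4, 5, 3, 7, 1, 6]
Discordant pairs = inversions in this position sequence.
2: 1 → 1
4: 3, 1 → 2
5: 3, 1 → 2
3: 1 → 1
7: 1, 6 → 2
1: 0
6: 0
Total: 1 + 2 + 2 + 1 + 2 + 0 + 0 = 8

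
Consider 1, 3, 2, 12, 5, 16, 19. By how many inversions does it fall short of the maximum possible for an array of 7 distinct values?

19

Maximum inversions for 7 distinct elements is C(7, 2) = 7·6/2 = 21.
Current inversions — for each element, count later smaller elements:
1: 0
3: 1
2: 0
12: 1
5: 0
16: 0
19: 0
Current total: 0 + 1 + 0 + 1 + 0 + 0 + 0 = 2
Shortfall: 21 − 2 = 19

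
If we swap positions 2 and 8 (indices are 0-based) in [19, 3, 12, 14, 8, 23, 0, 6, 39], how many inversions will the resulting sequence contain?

Positions 2 and 8 hold 12 and 39; after swapping, the array is [19, 3, 39, 14, 8, 23, 0, 6, 12].
Element-by-element contributions:
19: 6
3: 1
39: 6
14: 4
8: 2
23: 3
0: 0
6: 0
12: 0
Sum: 6 + 1 + 6 + 4 + 2 + 3 + 0 + 0 + 0 = 22

Inversions: 22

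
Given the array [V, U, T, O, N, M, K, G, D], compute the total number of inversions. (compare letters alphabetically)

36 out-of-order pairs

Sweep left to right; for each value list the smaller values that follow it:
V: 8
U: 7
T: 6
O: 5
N: 4
M: 3
K: 2
G: 1
D: 0
Sum: 8 + 7 + 6 + 5 + 4 + 3 + 2 + 1 + 0 = 36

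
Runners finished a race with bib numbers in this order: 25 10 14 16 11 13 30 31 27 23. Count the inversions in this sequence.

For each element, count later entries that are smaller:
25: 6
10: 0
14: 2
16: 2
11: 0
13: 0
30: 2
31: 2
27: 1
23: 0
Sum: 6 + 0 + 2 + 2 + 0 + 0 + 2 + 2 + 1 + 0 = 15

15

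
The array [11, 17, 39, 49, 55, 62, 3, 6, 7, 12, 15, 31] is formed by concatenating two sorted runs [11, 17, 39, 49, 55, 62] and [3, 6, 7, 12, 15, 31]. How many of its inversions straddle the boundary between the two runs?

Count, for every r in R, how many entries of L exceed r:
r = 3: 11, 17, 39, 49, 55, 62 → 6
r = 6: 11, 17, 39, 49, 55, 62 → 6
r = 7: 11, 17, 39, 49, 55, 62 → 6
r = 12: 17, 39, 49, 55, 62 → 5
r = 15: 17, 39, 49, 55, 62 → 5
r = 31: 39, 49, 55, 62 → 4
Cross-inversions: 6 + 6 + 6 + 5 + 5 + 4 = 32

32 split inversions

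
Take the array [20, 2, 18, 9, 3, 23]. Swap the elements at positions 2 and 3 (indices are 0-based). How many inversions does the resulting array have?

Positions 2 and 3 hold 18 and 9; after swapping, the array is [20, 2, 9, 18, 3, 23].
Element-by-element contributions:
20 → 2, 9, 18, 3 → 4
2 → none → 0
9 → 3 → 1
18 → 3 → 1
3 → none → 0
23 → none → 0
Sum: 4 + 0 + 1 + 1 + 0 + 0 = 6

There are 6 inversions.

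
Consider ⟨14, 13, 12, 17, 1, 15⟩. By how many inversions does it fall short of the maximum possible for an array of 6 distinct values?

7 inversions short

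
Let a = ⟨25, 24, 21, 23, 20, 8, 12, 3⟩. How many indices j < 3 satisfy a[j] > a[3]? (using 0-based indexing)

2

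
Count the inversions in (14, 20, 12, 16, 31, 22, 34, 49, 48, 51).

Element-by-element contributions:
14 → 12 → 1
20 → 12, 16 → 2
12 → none → 0
16 → none → 0
31 → 22 → 1
22 → none → 0
34 → none → 0
49 → 48 → 1
48 → none → 0
51 → none → 0
Sum: 1 + 2 + 0 + 0 + 1 + 0 + 0 + 1 + 0 + 0 = 5

5 out-of-order pairs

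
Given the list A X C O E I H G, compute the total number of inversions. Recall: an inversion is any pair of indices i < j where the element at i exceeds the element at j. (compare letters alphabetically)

13 inversions

For each element, count later entries that are smaller:
A: 0
X: 6
C: 0
O: 4
E: 0
I: 2
H: 1
G: 0
Sum: 0 + 6 + 0 + 4 + 0 + 2 + 1 + 0 = 13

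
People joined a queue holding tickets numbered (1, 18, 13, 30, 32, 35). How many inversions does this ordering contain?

Sweep left to right; for each value list the smaller values that follow it:
1: 0
18: 1
13: 0
30: 0
32: 0
35: 0
Sum: 0 + 1 + 0 + 0 + 0 + 0 = 1

1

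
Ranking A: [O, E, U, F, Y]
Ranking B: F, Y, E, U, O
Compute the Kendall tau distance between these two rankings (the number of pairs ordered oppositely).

Discordant pairs: 8

Assign each item its position (1..5) in the first ordering, then rewrite the second ordering as that position sequence:
positions: O→1, E→2, U→3, F→4, Y→5
second ordering as positions: [4, 5, 2, 3, 1]
Discordant pairs = inversions in this position sequence.
4: 2, 3, 1 → 3
5: 2, 3, 1 → 3
2: 1 → 1
3: 1 → 1
1: 0
Total: 3 + 3 + 1 + 1 + 0 = 8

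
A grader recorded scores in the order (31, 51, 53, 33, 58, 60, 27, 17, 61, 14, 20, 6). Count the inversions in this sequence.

43 inversions

For each element, count later entries that are smaller:
31: 5
51: 6
53: 6
33: 5
58: 5
60: 5
27: 4
17: 2
61: 3
14: 1
20: 1
6: 0
Sum: 5 + 6 + 6 + 5 + 5 + 5 + 4 + 2 + 3 + 1 + 1 + 0 = 43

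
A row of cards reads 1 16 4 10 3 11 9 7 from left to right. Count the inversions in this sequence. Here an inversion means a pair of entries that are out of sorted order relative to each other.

Sweep left to right; for each value list the smaller values that follow it:
1: 0
16: 6
4: 1
10: 3
3: 0
11: 2
9: 1
7: 0
Sum: 0 + 6 + 1 + 3 + 0 + 2 + 1 + 0 = 13

13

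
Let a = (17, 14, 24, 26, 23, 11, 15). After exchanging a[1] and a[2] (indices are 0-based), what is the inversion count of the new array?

13

Positions 1 and 2 hold 14 and 24; after swapping, the array is [17, 24, 14, 26, 23, 11, 15].
Sweep left to right; for each value list the smaller values that follow it:
17: 3
24: 4
14: 1
26: 3
23: 2
11: 0
15: 0
Sum: 3 + 4 + 1 + 3 + 2 + 0 + 0 = 13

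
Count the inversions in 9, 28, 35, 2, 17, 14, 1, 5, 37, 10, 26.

27

Sweep left to right; for each value list the smaller values that follow it:
9 → 2, 1, 5 → 3
28 → 2, 17, 14, 1, 5, 10, 26 → 7
35 → 2, 17, 14, 1, 5, 10, 26 → 7
2 → 1 → 1
17 → 14, 1, 5, 10 → 4
14 → 1, 5, 10 → 3
1 → none → 0
5 → none → 0
37 → 10, 26 → 2
10 → none → 0
26 → none → 0
Sum: 3 + 7 + 7 + 1 + 4 + 3 + 0 + 0 + 2 + 0 + 0 = 27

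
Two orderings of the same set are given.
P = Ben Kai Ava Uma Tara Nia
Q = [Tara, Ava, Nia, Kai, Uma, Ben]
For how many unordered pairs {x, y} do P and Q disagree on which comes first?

11 disagreeing pairs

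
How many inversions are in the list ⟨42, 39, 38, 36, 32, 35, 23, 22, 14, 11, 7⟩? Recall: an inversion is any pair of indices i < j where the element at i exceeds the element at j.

54

Element-by-element contributions:
42 → 39, 38, 36, 32, 35, 23, 22, 14, 11, 7 → 10
39 → 38, 36, 32, 35, 23, 22, 14, 11, 7 → 9
38 → 36, 32, 35, 23, 22, 14, 11, 7 → 8
36 → 32, 35, 23, 22, 14, 11, 7 → 7
32 → 23, 22, 14, 11, 7 → 5
35 → 23, 22, 14, 11, 7 → 5
23 → 22, 14, 11, 7 → 4
22 → 14, 11, 7 → 3
14 → 11, 7 → 2
11 → 7 → 1
7 → none → 0
Sum: 10 + 9 + 8 + 7 + 5 + 5 + 4 + 3 + 2 + 1 + 0 = 54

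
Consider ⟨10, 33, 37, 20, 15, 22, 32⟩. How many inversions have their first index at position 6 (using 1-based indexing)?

0 such elements

The element at index 6 is 22.
Elements after it: 32
None of them are smaller than 22.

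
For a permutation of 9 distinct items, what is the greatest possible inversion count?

Inversions: 36

A reversed (strictly descending) arrangement makes every pair an inversion, giving C(9, 2) inversions.
C(9, 2) = 9·8/2 = 36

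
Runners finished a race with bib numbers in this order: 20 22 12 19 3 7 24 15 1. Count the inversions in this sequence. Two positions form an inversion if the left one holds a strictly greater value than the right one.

24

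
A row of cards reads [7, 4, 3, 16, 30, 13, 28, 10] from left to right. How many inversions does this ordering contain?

Inversions: 10

Count, for each position, how many later elements it exceeds:
7: 2
4: 1
3: 0
16: 2
30: 3
13: 1
28: 1
10: 0
Sum: 2 + 1 + 0 + 2 + 3 + 1 + 1 + 0 = 10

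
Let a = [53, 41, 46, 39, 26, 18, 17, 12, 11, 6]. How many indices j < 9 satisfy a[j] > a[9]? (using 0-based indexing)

The element at index 9 is 6.
Elements before it: 53, 41, 46, 39, 26, 18, 17, 12, 11
Those larger than 6: 53, 41, 46, 39, 26, 18, 17, 12, 11

9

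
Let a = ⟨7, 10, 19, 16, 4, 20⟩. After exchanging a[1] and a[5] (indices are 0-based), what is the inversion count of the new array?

Positions 1 and 5 hold 10 and 20; after swapping, the array is [7, 20, 19, 16, 4, 10].
Element-by-element contributions:
7 → 4 → 1
20 → 19, 16, 4, 10 → 4
19 → 16, 4, 10 → 3
16 → 4, 10 → 2
4 → none → 0
10 → none → 0
Sum: 1 + 4 + 3 + 2 + 0 + 0 = 10

10 inversions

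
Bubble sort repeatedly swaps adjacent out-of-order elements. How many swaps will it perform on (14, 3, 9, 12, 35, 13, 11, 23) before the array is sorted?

Each adjacent swap fixes exactly one inversion, so the minimum swap count equals the number of inversions.
Count inversions — for each element, later elements that are smaller:
14: 3, 9, 12, 13, 11 → 5
3: none → 0
9: none → 0
12: 11 → 1
35: 13, 11, 23 → 3
13: 11 → 1
11: none → 0
23: none → 0
Total inversions: 5 + 0 + 0 + 1 + 3 + 1 + 0 + 0 = 10

10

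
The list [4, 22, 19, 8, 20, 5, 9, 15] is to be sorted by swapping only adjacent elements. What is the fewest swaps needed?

The minimum number of adjacent swaps to sort an array equals its inversion count, since every such swap removes exactly one inversion.
Count inversions — for each element, later elements that are smaller:
4: none → 0
22: 19, 8, 20, 5, 9, 15 → 6
19: 8, 5, 9, 15 → 4
8: 5 → 1
20: 5, 9, 15 → 3
5: none → 0
9: none → 0
15: none → 0
Total inversions: 0 + 6 + 4 + 1 + 3 + 0 + 0 + 0 = 14

14 swaps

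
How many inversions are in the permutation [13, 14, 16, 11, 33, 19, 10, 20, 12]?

17 inversions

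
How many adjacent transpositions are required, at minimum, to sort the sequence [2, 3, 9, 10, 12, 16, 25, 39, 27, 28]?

The minimum number of adjacent swaps to sort an array equals its inversion count, since every such swap removes exactly one inversion.
Count inversions — for each element, later elements that are smaller:
2: none → 0
3: none → 0
9: none → 0
10: none → 0
12: none → 0
16: none → 0
25: none → 0
39: 27, 28 → 2
27: none → 0
28: none → 0
Total inversions: 0 + 0 + 0 + 0 + 0 + 0 + 0 + 2 + 0 + 0 = 2

2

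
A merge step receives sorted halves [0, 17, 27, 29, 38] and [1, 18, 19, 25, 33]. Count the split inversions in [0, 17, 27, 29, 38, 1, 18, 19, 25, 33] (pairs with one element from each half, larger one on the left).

Take each right-half value and tally the left-half values above it:
r = 1: 17, 27, 29, 38 → 4
r = 18: 27, 29, 38 → 3
r = 19: 27, 29, 38 → 3
r = 25: 27, 29, 38 → 3
r = 33: 38 → 1
Cross-inversions: 4 + 3 + 3 + 3 + 1 = 14

There are 14 cross-inversions.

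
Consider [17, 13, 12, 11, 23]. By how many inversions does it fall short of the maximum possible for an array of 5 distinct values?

4

Maximum inversions for 5 distinct elements is C(5, 2) = 5·4/2 = 10.
Current inversions — for each element, count later smaller elements:
17: 3
13: 2
12: 1
11: 0
23: 0
Current total: 3 + 2 + 1 + 0 + 0 = 6
Shortfall: 10 − 6 = 4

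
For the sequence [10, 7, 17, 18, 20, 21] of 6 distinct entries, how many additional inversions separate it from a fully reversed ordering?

Maximum inversions for 6 distinct elements is C(6, 2) = 6·5/2 = 15.
Current inversions — for each element, count later smaller elements:
10: 1
7: 0
17: 0
18: 0
20: 0
21: 0
Current total: 1 + 0 + 0 + 0 + 0 + 0 = 1
Shortfall: 15 − 1 = 14

14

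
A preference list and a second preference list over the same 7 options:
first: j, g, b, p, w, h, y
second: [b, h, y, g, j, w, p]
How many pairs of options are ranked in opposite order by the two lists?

There are 12 pairs.

Assign each item its position (1..7) in the first ordering, then rewrite the second ordering as that position sequence:
positions: j→1, g→2, b→3, p→4, w→5, h→6, y→7
second ordering as positions: [3, 6, 7, 2, 1, 5, 4]
Discordant pairs = inversions in this position sequence.
3: 2, 1 → 2
6: 2, 1, 5, 4 → 4
7: 2, 1, 5, 4 → 4
2: 1 → 1
1: 0
5: 4 → 1
4: 0
Total: 2 + 4 + 4 + 1 + 0 + 1 + 0 = 12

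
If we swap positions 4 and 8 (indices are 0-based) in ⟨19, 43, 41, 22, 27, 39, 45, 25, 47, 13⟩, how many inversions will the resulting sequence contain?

26 inversions

Positions 4 and 8 hold 27 and 47; after swapping, the array is [19, 43, 41, 22, 47, 39, 45, 25, 27, 13].
For each element, count later entries that are smaller:
19: 1
43: 6
41: 5
22: 1
47: 5
39: 3
45: 3
25: 1
27: 1
13: 0
Sum: 1 + 6 + 5 + 1 + 5 + 3 + 3 + 1 + 1 + 0 = 26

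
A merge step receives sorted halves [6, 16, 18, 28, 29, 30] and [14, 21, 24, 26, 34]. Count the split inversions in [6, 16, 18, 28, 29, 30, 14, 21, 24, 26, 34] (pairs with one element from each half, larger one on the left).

Cross-inversions: 14

For each element r of the right run, count left-run elements greater than r:
r = 14: 16, 18, 28, 29, 30 → 5
r = 21: 28, 29, 30 → 3
r = 24: 28, 29, 30 → 3
r = 26: 28, 29, 30 → 3
r = 34: none → 0
Cross-inversions: 5 + 3 + 3 + 3 + 0 = 14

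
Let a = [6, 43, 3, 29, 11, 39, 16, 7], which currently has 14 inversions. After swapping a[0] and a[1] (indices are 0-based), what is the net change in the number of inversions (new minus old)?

+1

Positions 0 and 1 hold 6 and 43; after swapping, the array is [43, 6, 3, 29, 11, 39, 16, 7].
Sweep left to right; for each value list the smaller values that follow it:
43 → 6, 3, 29, 11, 39, 16, 7 → 7
6 → 3 → 1
3 → none → 0
29 → 11, 16, 7 → 3
11 → 7 → 1
39 → 16, 7 → 2
16 → 7 → 1
7 → none → 0
Sum: 7 + 1 + 0 + 3 + 1 + 2 + 1 + 0 = 15
Change: 15 − 14 = +1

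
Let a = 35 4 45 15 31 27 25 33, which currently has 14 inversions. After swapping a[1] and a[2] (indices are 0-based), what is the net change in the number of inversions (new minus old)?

+1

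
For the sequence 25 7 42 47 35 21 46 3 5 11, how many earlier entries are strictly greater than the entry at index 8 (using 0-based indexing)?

7

The element at index 8 is 5.
Elements before it: 25, 7, 42, 47, 35, 21, 46, 3
Those larger than 5: 25, 7, 42, 47, 35, 21, 46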